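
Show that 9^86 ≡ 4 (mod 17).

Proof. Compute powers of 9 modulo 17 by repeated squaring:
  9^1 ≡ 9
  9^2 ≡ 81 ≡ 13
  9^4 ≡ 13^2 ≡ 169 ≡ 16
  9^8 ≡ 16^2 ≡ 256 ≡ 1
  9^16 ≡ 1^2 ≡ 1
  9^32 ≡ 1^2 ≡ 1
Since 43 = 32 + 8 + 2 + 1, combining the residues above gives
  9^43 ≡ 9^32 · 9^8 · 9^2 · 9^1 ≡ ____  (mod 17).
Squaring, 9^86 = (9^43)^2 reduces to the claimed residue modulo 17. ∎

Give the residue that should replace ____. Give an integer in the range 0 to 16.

9^32 · 9^8 · 9^2 · 9^1 ≡ 1 · 1 · 13 · 9 = 117.
117 mod 17 = 15, so 9^43 ≡ 15 (mod 17).

15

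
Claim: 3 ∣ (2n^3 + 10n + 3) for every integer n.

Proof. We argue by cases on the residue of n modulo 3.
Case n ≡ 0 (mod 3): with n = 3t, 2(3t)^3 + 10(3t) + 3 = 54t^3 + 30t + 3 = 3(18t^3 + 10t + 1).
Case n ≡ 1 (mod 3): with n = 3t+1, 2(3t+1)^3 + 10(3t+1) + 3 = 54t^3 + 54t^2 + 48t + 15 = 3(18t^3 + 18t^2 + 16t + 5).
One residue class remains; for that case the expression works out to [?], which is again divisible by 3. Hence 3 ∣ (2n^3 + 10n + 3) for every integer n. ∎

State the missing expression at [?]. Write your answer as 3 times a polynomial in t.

The residues treated are {0, 1}, so the missing case is n ≡ 2 (mod 3); write n = 3t+2.
Then 2(3t+2)^3 + 10(3t+2) + 3 = 54t^3 + 108t^2 + 102t + 39 = 3(18t^3 + 36t^2 + 34t + 13).

3(18t^3 + 36t^2 + 34t + 13)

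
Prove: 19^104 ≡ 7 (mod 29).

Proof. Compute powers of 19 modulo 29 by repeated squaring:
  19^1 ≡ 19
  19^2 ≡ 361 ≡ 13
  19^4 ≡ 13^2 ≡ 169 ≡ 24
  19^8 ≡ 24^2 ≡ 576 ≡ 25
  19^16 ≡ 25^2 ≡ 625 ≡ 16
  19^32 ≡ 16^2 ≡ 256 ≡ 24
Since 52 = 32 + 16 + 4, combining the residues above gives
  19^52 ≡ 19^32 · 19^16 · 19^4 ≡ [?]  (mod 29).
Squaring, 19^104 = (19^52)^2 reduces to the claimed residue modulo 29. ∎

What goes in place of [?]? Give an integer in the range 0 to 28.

23

Multiply the listed residues: 24 · 16 · 24 = 384 → 9216.
Reducing modulo 29: 9216 = 317·29 + 23, so 19^52 ≡ 23.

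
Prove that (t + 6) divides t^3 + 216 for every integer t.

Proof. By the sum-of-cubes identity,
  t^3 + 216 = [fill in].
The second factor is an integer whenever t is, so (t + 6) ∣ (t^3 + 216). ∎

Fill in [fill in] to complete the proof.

Polynomial division of t^3 + 216 by t + 6 leaves remainder 0 and quotient t^2 - 6t + 36.
Hence t^3 + 216 = (t + 6)(t^2 - 6t + 36).

(t + 6)(t^2 - 6t + 36)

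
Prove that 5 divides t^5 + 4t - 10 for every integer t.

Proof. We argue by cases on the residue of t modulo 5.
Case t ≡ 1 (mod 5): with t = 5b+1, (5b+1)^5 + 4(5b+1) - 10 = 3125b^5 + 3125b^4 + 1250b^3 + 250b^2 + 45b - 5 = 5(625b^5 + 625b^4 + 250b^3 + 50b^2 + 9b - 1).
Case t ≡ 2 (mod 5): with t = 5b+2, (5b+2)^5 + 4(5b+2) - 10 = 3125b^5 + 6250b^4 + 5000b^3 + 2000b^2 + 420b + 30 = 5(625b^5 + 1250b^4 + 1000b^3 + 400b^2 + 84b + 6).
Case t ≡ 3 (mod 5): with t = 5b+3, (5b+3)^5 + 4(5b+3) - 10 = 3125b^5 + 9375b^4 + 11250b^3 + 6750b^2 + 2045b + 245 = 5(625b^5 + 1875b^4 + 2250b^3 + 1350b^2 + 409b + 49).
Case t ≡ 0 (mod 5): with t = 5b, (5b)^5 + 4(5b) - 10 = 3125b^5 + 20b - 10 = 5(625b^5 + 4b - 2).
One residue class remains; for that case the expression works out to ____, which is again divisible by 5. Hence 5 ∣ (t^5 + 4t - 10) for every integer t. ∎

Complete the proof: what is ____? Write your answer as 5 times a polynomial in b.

5(625b^5 + 2500b^4 + 4000b^3 + 3200b^2 + 1284b + 206)

Only t ≡ 4 (mod 5) is unaccounted for. Put t = 5b+4:
(5b+4)^5 + 4(5b+4) - 10 expands to 3125b^5 + 12500b^4 + 20000b^3 + 16000b^2 + 6420b + 1030,
and factoring out 5 leaves 5(625b^5 + 2500b^4 + 4000b^3 + 3200b^2 + 1284b + 206).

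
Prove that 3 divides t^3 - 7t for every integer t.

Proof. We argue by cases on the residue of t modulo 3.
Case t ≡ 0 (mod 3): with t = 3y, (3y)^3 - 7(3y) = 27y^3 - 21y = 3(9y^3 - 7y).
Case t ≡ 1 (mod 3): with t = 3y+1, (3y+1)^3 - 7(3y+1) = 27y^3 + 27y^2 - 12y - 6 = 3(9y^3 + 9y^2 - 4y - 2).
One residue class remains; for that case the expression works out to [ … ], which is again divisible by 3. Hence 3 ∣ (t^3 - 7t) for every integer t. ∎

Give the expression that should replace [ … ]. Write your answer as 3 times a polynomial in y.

3(9y^3 + 18y^2 + 5y - 2)

Only t ≡ 2 (mod 3) is unaccounted for. Put t = 3y+2:
(3y+2)^3 - 7(3y+2) expands to 27y^3 + 54y^2 + 15y - 6,
and factoring out 3 leaves 3(9y^3 + 18y^2 + 5y - 2).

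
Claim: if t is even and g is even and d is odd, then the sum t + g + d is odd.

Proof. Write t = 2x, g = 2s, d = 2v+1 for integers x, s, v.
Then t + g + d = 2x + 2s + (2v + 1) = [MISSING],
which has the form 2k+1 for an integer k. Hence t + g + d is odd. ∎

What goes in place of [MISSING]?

2(s + v + x) + 1

2x + 2s + (2v + 1) = 2s + 2v + 2x + 1
= 2(s + v + x) + 1.
Since s + v + x is an integer, the sum is of the form 2k+1 for an integer k.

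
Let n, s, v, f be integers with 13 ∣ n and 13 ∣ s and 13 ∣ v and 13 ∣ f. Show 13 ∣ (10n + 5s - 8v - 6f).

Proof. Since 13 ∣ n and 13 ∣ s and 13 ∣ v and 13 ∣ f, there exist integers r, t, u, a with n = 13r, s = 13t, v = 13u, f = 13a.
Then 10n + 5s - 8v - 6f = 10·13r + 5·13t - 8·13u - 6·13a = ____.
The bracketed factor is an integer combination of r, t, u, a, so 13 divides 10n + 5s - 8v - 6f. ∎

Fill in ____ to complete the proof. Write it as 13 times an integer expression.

Each term has a factor of 13: 10·13r + 5·13t - 8·13u - 6·13a = 13·(-6a + 10r + 5t - 8u).
Since -6a + 10r + 5t - 8u is an integer, 13 ∣ (10n + 5s - 8v - 6f).

13(-6a + 10r + 5t - 8u)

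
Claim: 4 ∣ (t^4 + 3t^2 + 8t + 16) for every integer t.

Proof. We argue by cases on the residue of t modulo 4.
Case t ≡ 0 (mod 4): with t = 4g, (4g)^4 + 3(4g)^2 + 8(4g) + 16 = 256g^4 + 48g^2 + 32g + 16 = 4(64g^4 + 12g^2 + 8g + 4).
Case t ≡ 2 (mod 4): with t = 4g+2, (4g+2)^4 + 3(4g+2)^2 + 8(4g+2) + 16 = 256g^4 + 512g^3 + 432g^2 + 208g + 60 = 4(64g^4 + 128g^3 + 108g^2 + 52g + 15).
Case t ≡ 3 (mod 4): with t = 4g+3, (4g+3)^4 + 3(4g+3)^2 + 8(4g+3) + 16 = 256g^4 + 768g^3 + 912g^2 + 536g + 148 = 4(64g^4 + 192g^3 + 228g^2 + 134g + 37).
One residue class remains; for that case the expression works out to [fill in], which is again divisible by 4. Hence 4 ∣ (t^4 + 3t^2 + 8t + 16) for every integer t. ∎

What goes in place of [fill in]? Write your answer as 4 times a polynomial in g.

Only t ≡ 1 (mod 4) is unaccounted for. Put t = 4g+1:
(4g+1)^4 + 3(4g+1)^2 + 8(4g+1) + 16 expands to 256g^4 + 256g^3 + 144g^2 + 72g + 28,
and factoring out 4 leaves 4(64g^4 + 64g^3 + 36g^2 + 18g + 7).

4(64g^4 + 64g^3 + 36g^2 + 18g + 7)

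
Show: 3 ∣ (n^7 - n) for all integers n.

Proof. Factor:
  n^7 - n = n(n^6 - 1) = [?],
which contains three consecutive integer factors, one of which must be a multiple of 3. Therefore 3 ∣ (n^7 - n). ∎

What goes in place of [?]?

(n - 1)n(n + 1)(n^4 + n^2 + 1)

n^6 - 1 = (n^2 - 1)(n^4 + n^2 + 1), and n^2 - 1 = (n-1)(n+1).
So n(n^6 - 1) = (n - 1)n(n + 1)(n^4 + n^2 + 1).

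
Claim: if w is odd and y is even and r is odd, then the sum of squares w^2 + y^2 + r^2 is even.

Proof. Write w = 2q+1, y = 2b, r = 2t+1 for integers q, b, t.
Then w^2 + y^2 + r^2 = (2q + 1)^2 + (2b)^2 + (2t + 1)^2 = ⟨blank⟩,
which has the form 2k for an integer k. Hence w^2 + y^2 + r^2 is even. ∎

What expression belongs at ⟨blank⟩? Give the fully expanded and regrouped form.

(2q + 1)^2 + (2b)^2 + (2t + 1)^2 = 4b^2 + 4q^2 + 4q + 4t^2 + 4t + 2
= 2(2b^2 + 2q^2 + 2q + 2t^2 + 2t + 1).
Since 2b^2 + 2q^2 + 2q + 2t^2 + 2t + 1 is an integer, the sum of squares is of the form 2k for an integer k.

2(2b^2 + 2q^2 + 2q + 2t^2 + 2t + 1)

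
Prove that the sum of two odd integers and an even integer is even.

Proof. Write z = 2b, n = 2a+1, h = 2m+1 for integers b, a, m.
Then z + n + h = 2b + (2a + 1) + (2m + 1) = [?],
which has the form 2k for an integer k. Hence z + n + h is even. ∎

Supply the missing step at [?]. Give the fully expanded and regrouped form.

2(a + b + m + 1)

Expanding: 2b + (2a + 1) + (2m + 1) = 2a + 2b + 2m + 2.
Every term is even; pulling out the factor of 2 gives 2(a + b + m + 1).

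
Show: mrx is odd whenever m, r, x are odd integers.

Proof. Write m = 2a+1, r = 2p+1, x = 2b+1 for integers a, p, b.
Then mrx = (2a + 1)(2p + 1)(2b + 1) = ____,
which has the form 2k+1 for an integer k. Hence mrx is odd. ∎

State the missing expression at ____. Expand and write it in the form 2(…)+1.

2(4abp + 2ab + 2ap + a + 2bp + b + p) + 1

(2a + 1)(2p + 1)(2b + 1) = 8abp + 4ab + 4ap + 2a + 4bp + 2b + 2p + 1
= 2(4abp + 2ab + 2ap + a + 2bp + b + p) + 1.
Since 4abp + 2ab + 2ap + a + 2bp + b + p is an integer, the product is of the form 2k+1 for an integer k.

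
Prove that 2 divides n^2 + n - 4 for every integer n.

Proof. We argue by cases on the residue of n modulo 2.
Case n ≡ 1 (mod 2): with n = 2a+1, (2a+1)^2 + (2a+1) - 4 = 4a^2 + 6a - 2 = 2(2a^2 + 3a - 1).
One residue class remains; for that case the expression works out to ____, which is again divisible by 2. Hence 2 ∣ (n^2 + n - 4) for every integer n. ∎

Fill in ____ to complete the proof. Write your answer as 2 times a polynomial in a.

Only n ≡ 0 (mod 2) is unaccounted for. Put n = 2a:
(2a)^2 + (2a) - 4 expands to 4a^2 + 2a - 4,
and factoring out 2 leaves 2(2a^2 + a - 2).

2(2a^2 + a - 2)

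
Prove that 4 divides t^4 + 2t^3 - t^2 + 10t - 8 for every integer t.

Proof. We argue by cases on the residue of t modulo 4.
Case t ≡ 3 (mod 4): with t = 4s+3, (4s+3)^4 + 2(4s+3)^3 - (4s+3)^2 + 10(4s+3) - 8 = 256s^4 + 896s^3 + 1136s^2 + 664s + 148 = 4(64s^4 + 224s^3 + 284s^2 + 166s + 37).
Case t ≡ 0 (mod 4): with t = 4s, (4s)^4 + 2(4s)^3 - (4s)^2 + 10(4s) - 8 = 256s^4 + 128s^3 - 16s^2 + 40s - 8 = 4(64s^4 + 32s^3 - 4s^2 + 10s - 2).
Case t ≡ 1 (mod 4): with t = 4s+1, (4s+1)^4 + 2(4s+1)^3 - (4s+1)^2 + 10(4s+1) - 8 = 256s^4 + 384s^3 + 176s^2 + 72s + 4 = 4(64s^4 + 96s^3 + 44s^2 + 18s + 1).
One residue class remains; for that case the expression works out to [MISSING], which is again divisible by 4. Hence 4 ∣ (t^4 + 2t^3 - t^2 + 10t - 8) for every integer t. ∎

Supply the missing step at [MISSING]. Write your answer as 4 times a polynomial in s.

4(64s^4 + 160s^3 + 140s^2 + 62s + 10)

Only t ≡ 2 (mod 4) is unaccounted for. Put t = 4s+2:
(4s+2)^4 + 2(4s+2)^3 - (4s+2)^2 + 10(4s+2) - 8 expands to 256s^4 + 640s^3 + 560s^2 + 248s + 40,
and factoring out 4 leaves 4(64s^4 + 160s^3 + 140s^2 + 62s + 10).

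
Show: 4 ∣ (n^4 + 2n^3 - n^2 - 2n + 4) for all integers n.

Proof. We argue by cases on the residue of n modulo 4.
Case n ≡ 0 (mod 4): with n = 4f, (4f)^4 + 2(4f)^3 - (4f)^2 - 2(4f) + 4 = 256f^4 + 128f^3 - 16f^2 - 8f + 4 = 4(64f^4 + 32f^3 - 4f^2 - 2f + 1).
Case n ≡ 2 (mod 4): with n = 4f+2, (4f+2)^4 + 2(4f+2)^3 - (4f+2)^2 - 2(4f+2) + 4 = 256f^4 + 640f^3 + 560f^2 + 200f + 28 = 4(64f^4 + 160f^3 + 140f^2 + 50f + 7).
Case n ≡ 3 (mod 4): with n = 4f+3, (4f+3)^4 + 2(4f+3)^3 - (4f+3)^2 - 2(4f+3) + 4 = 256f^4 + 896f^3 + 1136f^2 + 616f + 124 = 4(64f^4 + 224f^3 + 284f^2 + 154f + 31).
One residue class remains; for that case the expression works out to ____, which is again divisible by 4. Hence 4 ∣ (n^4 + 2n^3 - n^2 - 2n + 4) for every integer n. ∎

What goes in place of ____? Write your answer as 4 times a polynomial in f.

Only n ≡ 1 (mod 4) is unaccounted for. Put n = 4f+1:
(4f+1)^4 + 2(4f+1)^3 - (4f+1)^2 - 2(4f+1) + 4 expands to 256f^4 + 384f^3 + 176f^2 + 24f + 4,
and factoring out 4 leaves 4(64f^4 + 96f^3 + 44f^2 + 6f + 1).

4(64f^4 + 96f^3 + 44f^2 + 6f + 1)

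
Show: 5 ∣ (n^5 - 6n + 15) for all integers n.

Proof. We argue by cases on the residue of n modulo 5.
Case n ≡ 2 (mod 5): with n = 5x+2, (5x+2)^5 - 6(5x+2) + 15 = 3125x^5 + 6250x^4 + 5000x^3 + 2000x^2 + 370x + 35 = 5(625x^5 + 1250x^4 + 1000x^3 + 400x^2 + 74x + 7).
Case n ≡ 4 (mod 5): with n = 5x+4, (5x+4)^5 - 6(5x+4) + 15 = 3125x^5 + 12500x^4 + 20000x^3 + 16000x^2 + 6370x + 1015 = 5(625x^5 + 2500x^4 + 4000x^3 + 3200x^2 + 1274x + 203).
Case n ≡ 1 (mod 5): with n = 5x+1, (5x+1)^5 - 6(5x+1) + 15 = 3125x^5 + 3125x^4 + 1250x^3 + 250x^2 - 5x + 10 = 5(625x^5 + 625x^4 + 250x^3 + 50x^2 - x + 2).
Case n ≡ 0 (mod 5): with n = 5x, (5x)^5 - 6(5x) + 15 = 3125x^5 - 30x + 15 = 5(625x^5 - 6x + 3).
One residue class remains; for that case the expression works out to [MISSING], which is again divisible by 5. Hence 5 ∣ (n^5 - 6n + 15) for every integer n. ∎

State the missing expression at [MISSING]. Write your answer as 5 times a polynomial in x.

Only n ≡ 3 (mod 5) is unaccounted for. Put n = 5x+3:
(5x+3)^5 - 6(5x+3) + 15 expands to 3125x^5 + 9375x^4 + 11250x^3 + 6750x^2 + 1995x + 240,
and factoring out 5 leaves 5(625x^5 + 1875x^4 + 2250x^3 + 1350x^2 + 399x + 48).

5(625x^5 + 1875x^4 + 2250x^3 + 1350x^2 + 399x + 48)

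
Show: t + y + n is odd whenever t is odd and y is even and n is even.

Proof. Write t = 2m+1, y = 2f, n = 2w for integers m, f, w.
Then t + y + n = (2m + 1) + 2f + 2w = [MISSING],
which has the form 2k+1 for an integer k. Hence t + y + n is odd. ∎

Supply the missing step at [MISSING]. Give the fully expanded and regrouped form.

(2m + 1) + 2f + 2w = 2f + 2m + 2w + 1
= 2(f + m + w) + 1.
Since f + m + w is an integer, the sum is of the form 2k+1 for an integer k.

2(f + m + w) + 1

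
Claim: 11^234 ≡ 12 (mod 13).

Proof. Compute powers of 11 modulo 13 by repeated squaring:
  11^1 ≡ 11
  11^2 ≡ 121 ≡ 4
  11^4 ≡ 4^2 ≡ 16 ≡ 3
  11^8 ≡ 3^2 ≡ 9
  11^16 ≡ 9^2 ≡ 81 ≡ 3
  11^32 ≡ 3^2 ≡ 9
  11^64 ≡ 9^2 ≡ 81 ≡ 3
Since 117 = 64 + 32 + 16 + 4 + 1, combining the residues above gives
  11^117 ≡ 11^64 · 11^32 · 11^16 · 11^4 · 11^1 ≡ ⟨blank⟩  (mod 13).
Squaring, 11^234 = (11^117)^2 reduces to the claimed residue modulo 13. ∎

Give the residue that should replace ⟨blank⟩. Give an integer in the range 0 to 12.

Multiply the listed residues: 3 · 9 · 3 · 3 · 11 = 27 → 81 → 243 → 2673.
Reducing modulo 13: 2673 = 205·13 + 8, so 11^117 ≡ 8.

8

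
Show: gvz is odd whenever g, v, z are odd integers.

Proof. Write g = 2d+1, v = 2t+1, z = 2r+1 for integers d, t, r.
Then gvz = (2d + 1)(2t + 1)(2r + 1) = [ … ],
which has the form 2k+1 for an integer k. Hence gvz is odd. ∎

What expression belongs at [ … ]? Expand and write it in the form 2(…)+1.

2(4drt + 2dr + 2dt + d + 2rt + r + t) + 1

(2d + 1)(2t + 1)(2r + 1) = 8drt + 4dr + 4dt + 2d + 4rt + 2r + 2t + 1
= 2(4drt + 2dr + 2dt + d + 2rt + r + t) + 1.
Since 4drt + 2dr + 2dt + d + 2rt + r + t is an integer, the product is of the form 2k+1 for an integer k.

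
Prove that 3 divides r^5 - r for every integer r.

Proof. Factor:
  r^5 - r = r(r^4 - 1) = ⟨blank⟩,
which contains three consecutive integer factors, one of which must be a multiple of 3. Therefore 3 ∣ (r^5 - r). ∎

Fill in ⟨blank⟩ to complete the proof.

r^4 - 1 = (r^2 - 1)(r^2 + 1), and r^2 - 1 = (r-1)(r+1).
So r(r^4 - 1) = (r - 1)r(r + 1)(r^2 + 1).

(r - 1)r(r + 1)(r^2 + 1)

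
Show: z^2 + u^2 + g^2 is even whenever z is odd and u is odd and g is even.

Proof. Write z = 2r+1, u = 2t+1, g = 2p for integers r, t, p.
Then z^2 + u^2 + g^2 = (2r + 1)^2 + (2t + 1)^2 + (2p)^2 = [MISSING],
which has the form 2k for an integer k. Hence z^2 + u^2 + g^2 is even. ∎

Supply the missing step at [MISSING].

2(2p^2 + 2r^2 + 2r + 2t^2 + 2t + 1)

(2r + 1)^2 + (2t + 1)^2 + (2p)^2 = 4p^2 + 4r^2 + 4r + 4t^2 + 4t + 2
= 2(2p^2 + 2r^2 + 2r + 2t^2 + 2t + 1).
Since 2p^2 + 2r^2 + 2r + 2t^2 + 2t + 1 is an integer, the sum of squares is of the form 2k for an integer k.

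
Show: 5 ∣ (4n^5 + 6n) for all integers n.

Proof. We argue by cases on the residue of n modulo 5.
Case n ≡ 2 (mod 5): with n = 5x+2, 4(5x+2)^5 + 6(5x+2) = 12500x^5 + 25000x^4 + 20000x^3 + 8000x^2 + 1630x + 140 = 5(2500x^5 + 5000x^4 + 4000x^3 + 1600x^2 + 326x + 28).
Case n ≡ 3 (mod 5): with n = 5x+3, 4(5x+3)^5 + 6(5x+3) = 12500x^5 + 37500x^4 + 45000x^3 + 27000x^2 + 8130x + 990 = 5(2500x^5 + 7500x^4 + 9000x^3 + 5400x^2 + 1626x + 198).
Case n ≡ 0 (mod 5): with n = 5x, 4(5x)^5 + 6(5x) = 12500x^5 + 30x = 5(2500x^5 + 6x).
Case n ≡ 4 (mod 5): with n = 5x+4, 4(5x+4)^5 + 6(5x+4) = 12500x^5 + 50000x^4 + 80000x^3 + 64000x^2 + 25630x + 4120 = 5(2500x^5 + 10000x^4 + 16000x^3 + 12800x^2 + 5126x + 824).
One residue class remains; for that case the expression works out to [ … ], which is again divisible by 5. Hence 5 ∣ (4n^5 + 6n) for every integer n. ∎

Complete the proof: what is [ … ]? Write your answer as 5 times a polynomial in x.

5(2500x^5 + 2500x^4 + 1000x^3 + 200x^2 + 26x + 2)

Only n ≡ 1 (mod 5) is unaccounted for. Put n = 5x+1:
4(5x+1)^5 + 6(5x+1) expands to 12500x^5 + 12500x^4 + 5000x^3 + 1000x^2 + 130x + 10,
and factoring out 5 leaves 5(2500x^5 + 2500x^4 + 1000x^3 + 200x^2 + 26x + 2).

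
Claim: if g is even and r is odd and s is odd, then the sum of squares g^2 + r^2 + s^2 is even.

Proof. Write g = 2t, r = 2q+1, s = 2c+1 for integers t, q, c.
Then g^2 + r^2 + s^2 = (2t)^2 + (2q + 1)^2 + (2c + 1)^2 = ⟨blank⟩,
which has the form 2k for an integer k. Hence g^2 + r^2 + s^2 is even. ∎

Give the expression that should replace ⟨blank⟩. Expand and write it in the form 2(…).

2(2c^2 + 2c + 2q^2 + 2q + 2t^2 + 1)

(2t)^2 + (2q + 1)^2 + (2c + 1)^2 = 4c^2 + 4c + 4q^2 + 4q + 4t^2 + 2
= 2(2c^2 + 2c + 2q^2 + 2q + 2t^2 + 1).
Since 2c^2 + 2c + 2q^2 + 2q + 2t^2 + 1 is an integer, the sum of squares is of the form 2k for an integer k.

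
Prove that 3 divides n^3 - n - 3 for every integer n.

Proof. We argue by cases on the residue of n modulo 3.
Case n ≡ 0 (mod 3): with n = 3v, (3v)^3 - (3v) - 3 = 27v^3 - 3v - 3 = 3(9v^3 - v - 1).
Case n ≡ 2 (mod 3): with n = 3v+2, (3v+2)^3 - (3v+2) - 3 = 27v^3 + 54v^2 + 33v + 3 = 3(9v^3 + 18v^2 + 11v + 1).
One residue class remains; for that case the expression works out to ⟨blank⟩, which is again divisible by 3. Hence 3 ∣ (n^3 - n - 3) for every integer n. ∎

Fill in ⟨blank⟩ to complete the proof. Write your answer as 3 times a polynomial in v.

The residues treated are {0, 2}, so the missing case is n ≡ 1 (mod 3); write n = 3v+1.
Then (3v+1)^3 - (3v+1) - 3 = 27v^3 + 27v^2 + 6v - 3 = 3(9v^3 + 9v^2 + 2v - 1).

3(9v^3 + 9v^2 + 2v - 1)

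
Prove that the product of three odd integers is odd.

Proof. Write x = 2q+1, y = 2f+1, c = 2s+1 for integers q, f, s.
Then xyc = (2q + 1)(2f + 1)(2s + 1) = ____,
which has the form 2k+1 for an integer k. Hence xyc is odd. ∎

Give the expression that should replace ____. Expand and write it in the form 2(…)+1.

(2q + 1)(2f + 1)(2s + 1) = 8fqs + 4fq + 4fs + 2f + 4qs + 2q + 2s + 1
= 2(4fqs + 2fq + 2fs + f + 2qs + q + s) + 1.
Since 4fqs + 2fq + 2fs + f + 2qs + q + s is an integer, the product is of the form 2k+1 for an integer k.

2(4fqs + 2fq + 2fs + f + 2qs + q + s) + 1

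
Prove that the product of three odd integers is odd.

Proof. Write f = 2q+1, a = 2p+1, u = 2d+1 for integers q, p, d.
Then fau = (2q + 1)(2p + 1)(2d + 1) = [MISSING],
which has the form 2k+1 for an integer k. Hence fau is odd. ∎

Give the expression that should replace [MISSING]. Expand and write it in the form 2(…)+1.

2(4dpq + 2dp + 2dq + d + 2pq + p + q) + 1

Expanding: (2q + 1)(2p + 1)(2d + 1) = 8dpq + 4dp + 4dq + 2d + 4pq + 2p + 2q + 1.
Every term except the constant is even, so this is 2(4dpq + 2dp + 2dq + d + 2pq + p + q) + 1,
and 4dpq + 2dp + 2dq + d + 2pq + p + q ∈ ℤ gives the required form.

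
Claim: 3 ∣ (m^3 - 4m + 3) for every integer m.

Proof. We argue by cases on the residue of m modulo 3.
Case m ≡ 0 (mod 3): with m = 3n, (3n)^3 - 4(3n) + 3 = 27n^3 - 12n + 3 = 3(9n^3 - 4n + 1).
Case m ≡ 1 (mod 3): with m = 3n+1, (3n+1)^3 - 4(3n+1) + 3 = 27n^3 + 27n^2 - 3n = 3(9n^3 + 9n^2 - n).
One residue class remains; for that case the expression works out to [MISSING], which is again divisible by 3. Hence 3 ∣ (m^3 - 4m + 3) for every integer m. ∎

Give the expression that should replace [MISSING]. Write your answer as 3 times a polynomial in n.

Only m ≡ 2 (mod 3) is unaccounted for. Put m = 3n+2:
(3n+2)^3 - 4(3n+2) + 3 expands to 27n^3 + 54n^2 + 24n + 3,
and factoring out 3 leaves 3(9n^3 + 18n^2 + 8n + 1).

3(9n^3 + 18n^2 + 8n + 1)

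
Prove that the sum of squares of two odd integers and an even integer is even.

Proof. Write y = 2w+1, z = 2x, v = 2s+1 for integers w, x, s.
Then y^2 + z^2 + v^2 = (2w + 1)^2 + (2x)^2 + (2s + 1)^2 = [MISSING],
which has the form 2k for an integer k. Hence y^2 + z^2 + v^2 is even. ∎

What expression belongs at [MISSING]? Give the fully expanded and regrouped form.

2(2s^2 + 2s + 2w^2 + 2w + 2x^2 + 1)

Expanding: (2w + 1)^2 + (2x)^2 + (2s + 1)^2 = 4s^2 + 4s + 4w^2 + 4w + 4x^2 + 2.
Every term is even; pulling out the factor of 2 gives 2(2s^2 + 2s + 2w^2 + 2w + 2x^2 + 1).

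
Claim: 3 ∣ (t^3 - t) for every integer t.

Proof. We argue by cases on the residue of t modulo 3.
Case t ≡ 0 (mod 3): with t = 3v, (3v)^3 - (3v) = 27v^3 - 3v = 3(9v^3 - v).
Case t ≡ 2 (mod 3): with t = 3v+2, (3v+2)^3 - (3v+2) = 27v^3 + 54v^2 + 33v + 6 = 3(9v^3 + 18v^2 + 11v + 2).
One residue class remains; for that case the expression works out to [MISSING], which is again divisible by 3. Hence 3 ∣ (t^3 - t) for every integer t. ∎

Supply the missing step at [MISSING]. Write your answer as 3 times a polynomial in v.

3(9v^3 + 9v^2 + 2v)

Only t ≡ 1 (mod 3) is unaccounted for. Put t = 3v+1:
(3v+1)^3 - (3v+1) expands to 27v^3 + 27v^2 + 6v,
and factoring out 3 leaves 3(9v^3 + 9v^2 + 2v).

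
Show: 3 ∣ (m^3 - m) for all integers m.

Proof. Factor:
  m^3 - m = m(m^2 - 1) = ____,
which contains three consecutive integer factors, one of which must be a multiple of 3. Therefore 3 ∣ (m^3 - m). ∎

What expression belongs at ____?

(m - 1)m(m + 1)

m(m^2 - 1) = m(m - 1)(m + 1) = (m - 1)m(m + 1).
These three factors are consecutive integers, so their product is divisible by 3.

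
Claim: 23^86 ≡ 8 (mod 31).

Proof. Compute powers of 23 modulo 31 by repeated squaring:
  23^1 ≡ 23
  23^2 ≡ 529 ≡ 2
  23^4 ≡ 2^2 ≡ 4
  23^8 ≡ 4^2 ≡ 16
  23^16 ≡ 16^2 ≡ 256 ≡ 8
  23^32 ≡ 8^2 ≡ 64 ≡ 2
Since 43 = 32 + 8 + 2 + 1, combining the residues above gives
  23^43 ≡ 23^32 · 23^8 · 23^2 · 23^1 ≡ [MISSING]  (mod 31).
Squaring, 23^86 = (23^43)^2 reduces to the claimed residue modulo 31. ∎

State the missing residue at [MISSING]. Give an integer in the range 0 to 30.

23^32 · 23^8 · 23^2 · 23^1 ≡ 2 · 16 · 2 · 23 = 1472.
1472 mod 31 = 15, so 23^43 ≡ 15 (mod 31).

15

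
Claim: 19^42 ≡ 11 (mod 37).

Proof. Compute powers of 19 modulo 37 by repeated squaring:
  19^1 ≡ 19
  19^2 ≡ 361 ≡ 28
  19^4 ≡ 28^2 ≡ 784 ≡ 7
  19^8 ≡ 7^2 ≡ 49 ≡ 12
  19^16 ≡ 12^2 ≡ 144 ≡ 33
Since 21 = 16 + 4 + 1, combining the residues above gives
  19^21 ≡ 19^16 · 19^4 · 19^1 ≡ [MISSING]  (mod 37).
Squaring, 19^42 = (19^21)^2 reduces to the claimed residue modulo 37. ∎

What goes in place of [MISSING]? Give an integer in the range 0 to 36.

19^16 · 19^4 · 19^1 ≡ 33 · 7 · 19 = 4389.
4389 mod 37 = 23, so 19^21 ≡ 23 (mod 37).

23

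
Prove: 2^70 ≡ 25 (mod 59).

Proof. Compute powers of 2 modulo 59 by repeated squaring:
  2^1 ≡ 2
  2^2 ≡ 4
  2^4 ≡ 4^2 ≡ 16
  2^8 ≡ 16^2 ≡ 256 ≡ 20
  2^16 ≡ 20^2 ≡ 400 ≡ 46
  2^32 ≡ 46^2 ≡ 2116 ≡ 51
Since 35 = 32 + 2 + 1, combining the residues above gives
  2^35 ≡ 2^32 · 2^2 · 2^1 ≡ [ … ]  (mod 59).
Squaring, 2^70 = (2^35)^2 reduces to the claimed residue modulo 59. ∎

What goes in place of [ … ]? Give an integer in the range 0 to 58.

54

Multiply the listed residues: 51 · 4 · 2 = 204 → 408.
Reducing modulo 59: 408 = 6·59 + 54, so 2^35 ≡ 54.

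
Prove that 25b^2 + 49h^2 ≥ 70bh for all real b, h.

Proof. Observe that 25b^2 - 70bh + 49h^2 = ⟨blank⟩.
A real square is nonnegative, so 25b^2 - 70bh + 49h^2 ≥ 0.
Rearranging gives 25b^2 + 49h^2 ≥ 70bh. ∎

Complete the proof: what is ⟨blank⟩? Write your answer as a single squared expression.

(5b - 7h)^2

25b^2 - 70bh + 49h^2 is a perfect-square trinomial: the outer terms are (5b)^2 and (7h)^2, and the cross term is -2·5b·7h.
So 25b^2 - 70bh + 49h^2 = (5b - 7h)^2 ≥ 0.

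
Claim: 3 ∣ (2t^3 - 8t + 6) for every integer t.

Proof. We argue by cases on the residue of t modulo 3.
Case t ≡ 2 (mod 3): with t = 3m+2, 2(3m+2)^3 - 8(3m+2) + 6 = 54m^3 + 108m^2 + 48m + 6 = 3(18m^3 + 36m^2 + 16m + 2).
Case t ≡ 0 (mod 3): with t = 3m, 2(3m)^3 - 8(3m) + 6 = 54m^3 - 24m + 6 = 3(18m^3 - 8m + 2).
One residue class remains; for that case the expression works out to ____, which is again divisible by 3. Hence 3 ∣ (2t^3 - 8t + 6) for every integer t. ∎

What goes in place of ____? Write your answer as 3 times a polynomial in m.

3(18m^3 + 18m^2 - 2m)

The residues treated are {2, 0}, so the missing case is t ≡ 1 (mod 3); write t = 3m+1.
Then 2(3m+1)^3 - 8(3m+1) + 6 = 54m^3 + 54m^2 - 6m = 3(18m^3 + 18m^2 - 2m).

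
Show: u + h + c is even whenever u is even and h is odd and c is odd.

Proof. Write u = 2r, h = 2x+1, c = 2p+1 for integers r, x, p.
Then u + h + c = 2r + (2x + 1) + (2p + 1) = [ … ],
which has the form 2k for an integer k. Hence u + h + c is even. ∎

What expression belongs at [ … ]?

2r + (2x + 1) + (2p + 1) = 2p + 2r + 2x + 2
= 2(p + r + x + 1).
Since p + r + x + 1 is an integer, the sum is of the form 2k for an integer k.

2(p + r + x + 1)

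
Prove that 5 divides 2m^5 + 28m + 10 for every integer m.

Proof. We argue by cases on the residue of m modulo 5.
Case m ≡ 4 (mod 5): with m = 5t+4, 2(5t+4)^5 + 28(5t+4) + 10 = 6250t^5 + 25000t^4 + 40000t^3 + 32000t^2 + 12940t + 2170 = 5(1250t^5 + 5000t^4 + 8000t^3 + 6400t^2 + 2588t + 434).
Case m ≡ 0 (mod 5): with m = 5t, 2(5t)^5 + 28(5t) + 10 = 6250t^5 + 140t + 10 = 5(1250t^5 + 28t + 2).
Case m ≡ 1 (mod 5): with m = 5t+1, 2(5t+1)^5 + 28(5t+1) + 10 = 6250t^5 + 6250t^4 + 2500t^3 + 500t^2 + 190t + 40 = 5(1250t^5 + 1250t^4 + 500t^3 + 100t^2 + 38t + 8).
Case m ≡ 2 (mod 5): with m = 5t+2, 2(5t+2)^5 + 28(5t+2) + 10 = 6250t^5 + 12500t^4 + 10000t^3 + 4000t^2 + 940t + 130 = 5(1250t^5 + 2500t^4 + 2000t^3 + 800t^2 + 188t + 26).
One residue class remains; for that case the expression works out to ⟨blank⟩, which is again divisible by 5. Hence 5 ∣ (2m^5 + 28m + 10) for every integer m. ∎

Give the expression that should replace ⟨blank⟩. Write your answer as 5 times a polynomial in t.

5(1250t^5 + 3750t^4 + 4500t^3 + 2700t^2 + 838t + 116)

Only m ≡ 3 (mod 5) is unaccounted for. Put m = 5t+3:
2(5t+3)^5 + 28(5t+3) + 10 expands to 6250t^5 + 18750t^4 + 22500t^3 + 13500t^2 + 4190t + 580,
and factoring out 5 leaves 5(1250t^5 + 3750t^4 + 4500t^3 + 2700t^2 + 838t + 116).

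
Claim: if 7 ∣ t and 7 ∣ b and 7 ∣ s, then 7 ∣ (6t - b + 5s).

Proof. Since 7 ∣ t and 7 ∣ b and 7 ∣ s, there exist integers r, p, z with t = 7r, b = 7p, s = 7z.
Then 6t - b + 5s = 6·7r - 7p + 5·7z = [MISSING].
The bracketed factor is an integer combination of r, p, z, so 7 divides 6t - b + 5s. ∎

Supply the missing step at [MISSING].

Pull the common 7 out of every term: 6·7r - 7p + 5·7z = 7(-p + 6r + 5z).
-p + 6r + 5z is an integer, which exhibits the divisibility.

7(-p + 6r + 5z)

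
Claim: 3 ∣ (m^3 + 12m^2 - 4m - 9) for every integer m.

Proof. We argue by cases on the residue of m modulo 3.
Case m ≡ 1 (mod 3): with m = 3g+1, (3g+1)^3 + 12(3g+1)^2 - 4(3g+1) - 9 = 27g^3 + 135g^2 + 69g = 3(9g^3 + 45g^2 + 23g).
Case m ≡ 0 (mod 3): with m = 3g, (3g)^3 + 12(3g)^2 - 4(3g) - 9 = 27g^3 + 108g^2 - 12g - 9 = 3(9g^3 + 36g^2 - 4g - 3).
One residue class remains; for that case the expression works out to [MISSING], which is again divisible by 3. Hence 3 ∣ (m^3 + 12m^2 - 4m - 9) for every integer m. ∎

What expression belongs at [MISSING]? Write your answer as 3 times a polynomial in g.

3(9g^3 + 54g^2 + 56g + 13)

Only m ≡ 2 (mod 3) is unaccounted for. Put m = 3g+2:
(3g+2)^3 + 12(3g+2)^2 - 4(3g+2) - 9 expands to 27g^3 + 162g^2 + 168g + 39,
and factoring out 3 leaves 3(9g^3 + 54g^2 + 56g + 13).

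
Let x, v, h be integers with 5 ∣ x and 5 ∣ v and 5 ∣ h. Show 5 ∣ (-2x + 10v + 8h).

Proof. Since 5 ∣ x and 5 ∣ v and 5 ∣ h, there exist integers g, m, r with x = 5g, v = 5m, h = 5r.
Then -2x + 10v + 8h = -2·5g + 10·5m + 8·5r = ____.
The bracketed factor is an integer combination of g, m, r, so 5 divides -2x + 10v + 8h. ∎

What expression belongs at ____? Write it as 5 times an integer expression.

5(-2g + 10m + 8r)

Pull the common 5 out of every term: -2·5g + 10·5m + 8·5r = 5(-2g + 10m + 8r).
-2g + 10m + 8r is an integer, which exhibits the divisibility.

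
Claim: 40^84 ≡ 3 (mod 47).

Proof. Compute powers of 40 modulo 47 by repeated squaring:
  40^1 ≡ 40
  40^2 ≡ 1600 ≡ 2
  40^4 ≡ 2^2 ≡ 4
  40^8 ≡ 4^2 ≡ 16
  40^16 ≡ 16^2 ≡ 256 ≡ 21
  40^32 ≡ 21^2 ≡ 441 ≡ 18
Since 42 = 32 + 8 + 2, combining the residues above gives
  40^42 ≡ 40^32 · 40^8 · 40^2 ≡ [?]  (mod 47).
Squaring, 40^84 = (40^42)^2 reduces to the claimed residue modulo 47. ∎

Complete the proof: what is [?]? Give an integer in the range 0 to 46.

40^32 · 40^8 · 40^2 ≡ 18 · 16 · 2 = 576.
576 mod 47 = 12, so 40^42 ≡ 12 (mod 47).

12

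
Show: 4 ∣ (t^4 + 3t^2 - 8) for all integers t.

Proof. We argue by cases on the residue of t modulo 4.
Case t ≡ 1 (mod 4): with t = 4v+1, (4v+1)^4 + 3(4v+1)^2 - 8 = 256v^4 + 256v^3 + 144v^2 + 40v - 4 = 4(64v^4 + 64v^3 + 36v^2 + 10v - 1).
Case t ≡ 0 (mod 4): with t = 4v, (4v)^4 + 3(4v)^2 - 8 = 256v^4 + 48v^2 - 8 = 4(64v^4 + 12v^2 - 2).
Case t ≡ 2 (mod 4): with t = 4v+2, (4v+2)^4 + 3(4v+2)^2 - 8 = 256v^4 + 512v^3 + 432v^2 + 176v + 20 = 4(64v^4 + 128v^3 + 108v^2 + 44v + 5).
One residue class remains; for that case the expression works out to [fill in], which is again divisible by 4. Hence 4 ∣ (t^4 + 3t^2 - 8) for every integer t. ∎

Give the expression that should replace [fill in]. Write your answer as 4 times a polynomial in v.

The residues treated are {1, 0, 2}, so the missing case is t ≡ 3 (mod 4); write t = 4v+3.
Then (4v+3)^4 + 3(4v+3)^2 - 8 = 256v^4 + 768v^3 + 912v^2 + 504v + 100 = 4(64v^4 + 192v^3 + 228v^2 + 126v + 25).

4(64v^4 + 192v^3 + 228v^2 + 126v + 25)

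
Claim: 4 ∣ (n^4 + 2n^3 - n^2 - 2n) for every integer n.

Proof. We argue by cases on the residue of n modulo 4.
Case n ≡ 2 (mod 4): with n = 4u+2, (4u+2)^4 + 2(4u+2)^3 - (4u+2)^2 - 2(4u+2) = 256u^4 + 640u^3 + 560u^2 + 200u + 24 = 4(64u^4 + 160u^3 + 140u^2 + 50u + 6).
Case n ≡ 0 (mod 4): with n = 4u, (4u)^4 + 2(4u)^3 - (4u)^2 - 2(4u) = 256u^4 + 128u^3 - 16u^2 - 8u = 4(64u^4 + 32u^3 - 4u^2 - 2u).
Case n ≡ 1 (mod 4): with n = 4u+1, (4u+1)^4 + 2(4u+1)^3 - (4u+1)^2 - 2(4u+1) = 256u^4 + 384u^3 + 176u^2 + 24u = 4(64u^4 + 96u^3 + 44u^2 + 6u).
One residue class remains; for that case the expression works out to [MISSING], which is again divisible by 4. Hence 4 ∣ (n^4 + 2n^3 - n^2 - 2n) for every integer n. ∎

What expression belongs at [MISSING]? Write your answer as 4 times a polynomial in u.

Only n ≡ 3 (mod 4) is unaccounted for. Put n = 4u+3:
(4u+3)^4 + 2(4u+3)^3 - (4u+3)^2 - 2(4u+3) expands to 256u^4 + 896u^3 + 1136u^2 + 616u + 120,
and factoring out 4 leaves 4(64u^4 + 224u^3 + 284u^2 + 154u + 30).

4(64u^4 + 224u^3 + 284u^2 + 154u + 30)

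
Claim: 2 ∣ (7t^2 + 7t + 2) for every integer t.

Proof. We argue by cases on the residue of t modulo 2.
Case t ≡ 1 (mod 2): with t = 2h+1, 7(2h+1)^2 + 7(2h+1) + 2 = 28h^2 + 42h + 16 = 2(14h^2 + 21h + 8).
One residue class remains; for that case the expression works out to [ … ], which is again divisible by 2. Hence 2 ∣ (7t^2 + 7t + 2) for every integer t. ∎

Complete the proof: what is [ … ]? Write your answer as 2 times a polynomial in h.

2(14h^2 + 7h + 1)

The residues treated are {1}, so the missing case is t ≡ 0 (mod 2); write t = 2h.
Then 7(2h)^2 + 7(2h) + 2 = 28h^2 + 14h + 2 = 2(14h^2 + 7h + 1).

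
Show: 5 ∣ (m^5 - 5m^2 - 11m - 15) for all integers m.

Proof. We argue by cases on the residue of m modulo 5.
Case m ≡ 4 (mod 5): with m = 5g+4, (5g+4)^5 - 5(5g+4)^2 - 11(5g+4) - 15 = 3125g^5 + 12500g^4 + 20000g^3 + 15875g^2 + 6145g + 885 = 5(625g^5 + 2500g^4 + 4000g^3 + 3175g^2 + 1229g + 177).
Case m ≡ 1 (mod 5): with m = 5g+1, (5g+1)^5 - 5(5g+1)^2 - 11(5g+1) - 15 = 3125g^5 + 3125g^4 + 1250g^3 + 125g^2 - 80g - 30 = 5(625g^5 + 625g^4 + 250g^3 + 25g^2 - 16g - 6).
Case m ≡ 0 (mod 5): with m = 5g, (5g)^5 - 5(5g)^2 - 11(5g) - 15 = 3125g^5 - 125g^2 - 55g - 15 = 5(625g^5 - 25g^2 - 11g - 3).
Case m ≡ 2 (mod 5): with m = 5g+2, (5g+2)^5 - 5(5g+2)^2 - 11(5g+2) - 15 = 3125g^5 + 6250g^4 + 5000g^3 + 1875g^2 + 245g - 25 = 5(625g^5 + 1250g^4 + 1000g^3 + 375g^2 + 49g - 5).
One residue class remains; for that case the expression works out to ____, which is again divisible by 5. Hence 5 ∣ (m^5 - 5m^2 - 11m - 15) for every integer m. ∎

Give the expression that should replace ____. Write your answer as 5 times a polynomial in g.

5(625g^5 + 1875g^4 + 2250g^3 + 1325g^2 + 364g + 30)

Only m ≡ 3 (mod 5) is unaccounted for. Put m = 5g+3:
(5g+3)^5 - 5(5g+3)^2 - 11(5g+3) - 15 expands to 3125g^5 + 9375g^4 + 11250g^3 + 6625g^2 + 1820g + 150,
and factoring out 5 leaves 5(625g^5 + 1875g^4 + 2250g^3 + 1325g^2 + 364g + 30).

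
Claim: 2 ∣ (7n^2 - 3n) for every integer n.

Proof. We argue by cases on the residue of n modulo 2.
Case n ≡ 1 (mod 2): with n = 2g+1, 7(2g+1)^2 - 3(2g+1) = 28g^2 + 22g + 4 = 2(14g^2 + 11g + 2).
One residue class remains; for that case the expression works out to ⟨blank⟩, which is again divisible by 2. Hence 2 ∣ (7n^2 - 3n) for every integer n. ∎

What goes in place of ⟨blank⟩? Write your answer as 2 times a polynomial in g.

2(14g^2 - 3g)

The residues treated are {1}, so the missing case is n ≡ 0 (mod 2); write n = 2g.
Then 7(2g)^2 - 3(2g) = 28g^2 - 6g = 2(14g^2 - 3g).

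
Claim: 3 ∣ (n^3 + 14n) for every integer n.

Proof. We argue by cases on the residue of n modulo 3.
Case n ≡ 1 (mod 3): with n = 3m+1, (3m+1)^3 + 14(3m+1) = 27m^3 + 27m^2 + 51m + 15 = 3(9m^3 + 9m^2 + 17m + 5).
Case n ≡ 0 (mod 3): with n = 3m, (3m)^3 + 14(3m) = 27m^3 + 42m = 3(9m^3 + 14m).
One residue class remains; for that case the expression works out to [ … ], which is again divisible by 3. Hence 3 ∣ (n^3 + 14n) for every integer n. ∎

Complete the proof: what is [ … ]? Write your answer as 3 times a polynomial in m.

Only n ≡ 2 (mod 3) is unaccounted for. Put n = 3m+2:
(3m+2)^3 + 14(3m+2) expands to 27m^3 + 54m^2 + 78m + 36,
and factoring out 3 leaves 3(9m^3 + 18m^2 + 26m + 12).

3(9m^3 + 18m^2 + 26m + 12)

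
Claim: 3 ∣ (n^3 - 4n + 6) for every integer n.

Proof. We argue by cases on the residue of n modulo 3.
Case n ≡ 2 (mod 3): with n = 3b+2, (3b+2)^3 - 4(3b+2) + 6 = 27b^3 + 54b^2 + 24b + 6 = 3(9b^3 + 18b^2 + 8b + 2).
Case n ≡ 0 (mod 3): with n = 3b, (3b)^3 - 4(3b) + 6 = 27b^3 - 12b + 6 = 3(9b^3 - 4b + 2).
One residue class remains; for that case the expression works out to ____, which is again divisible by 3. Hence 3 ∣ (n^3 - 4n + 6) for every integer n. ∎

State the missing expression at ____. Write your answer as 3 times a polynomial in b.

The residues treated are {2, 0}, so the missing case is n ≡ 1 (mod 3); write n = 3b+1.
Then (3b+1)^3 - 4(3b+1) + 6 = 27b^3 + 27b^2 - 3b + 3 = 3(9b^3 + 9b^2 - b + 1).

3(9b^3 + 9b^2 - b + 1)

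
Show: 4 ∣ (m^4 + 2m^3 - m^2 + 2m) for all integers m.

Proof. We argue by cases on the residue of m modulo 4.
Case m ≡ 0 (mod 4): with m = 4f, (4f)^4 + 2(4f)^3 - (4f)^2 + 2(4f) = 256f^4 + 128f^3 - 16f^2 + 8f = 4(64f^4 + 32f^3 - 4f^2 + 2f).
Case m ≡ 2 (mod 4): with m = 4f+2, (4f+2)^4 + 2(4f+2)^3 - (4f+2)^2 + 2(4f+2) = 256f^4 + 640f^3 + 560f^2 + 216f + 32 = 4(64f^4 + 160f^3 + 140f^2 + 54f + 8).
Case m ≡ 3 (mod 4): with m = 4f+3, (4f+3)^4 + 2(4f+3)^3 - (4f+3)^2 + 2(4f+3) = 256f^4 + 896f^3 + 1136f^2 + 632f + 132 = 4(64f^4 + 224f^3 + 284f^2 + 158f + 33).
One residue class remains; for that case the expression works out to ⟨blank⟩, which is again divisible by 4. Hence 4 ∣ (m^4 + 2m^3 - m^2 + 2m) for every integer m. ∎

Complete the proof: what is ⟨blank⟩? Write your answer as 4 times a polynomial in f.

4(64f^4 + 96f^3 + 44f^2 + 10f + 1)

The residues treated are {0, 2, 3}, so the missing case is m ≡ 1 (mod 4); write m = 4f+1.
Then (4f+1)^4 + 2(4f+1)^3 - (4f+1)^2 + 2(4f+1) = 256f^4 + 384f^3 + 176f^2 + 40f + 4 = 4(64f^4 + 96f^3 + 44f^2 + 10f + 1).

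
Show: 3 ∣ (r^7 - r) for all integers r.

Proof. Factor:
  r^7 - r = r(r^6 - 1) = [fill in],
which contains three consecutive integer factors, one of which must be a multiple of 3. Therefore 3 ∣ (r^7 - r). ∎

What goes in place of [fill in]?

r^6 - 1 = (r^2 - 1)(r^4 + r^2 + 1), and r^2 - 1 = (r-1)(r+1).
So r(r^6 - 1) = (r - 1)r(r + 1)(r^4 + r^2 + 1).

(r - 1)r(r + 1)(r^4 + r^2 + 1)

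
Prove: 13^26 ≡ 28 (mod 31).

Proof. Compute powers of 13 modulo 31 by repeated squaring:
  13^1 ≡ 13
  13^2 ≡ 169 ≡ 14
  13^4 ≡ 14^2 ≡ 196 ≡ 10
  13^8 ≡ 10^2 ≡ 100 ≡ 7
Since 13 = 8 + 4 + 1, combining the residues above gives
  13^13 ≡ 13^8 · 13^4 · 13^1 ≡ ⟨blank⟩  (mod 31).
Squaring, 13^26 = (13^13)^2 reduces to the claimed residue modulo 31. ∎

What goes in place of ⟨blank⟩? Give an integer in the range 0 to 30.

11

Multiply the listed residues: 7 · 10 · 13 = 70 → 910.
Reducing modulo 31: 910 = 29·31 + 11, so 13^13 ≡ 11.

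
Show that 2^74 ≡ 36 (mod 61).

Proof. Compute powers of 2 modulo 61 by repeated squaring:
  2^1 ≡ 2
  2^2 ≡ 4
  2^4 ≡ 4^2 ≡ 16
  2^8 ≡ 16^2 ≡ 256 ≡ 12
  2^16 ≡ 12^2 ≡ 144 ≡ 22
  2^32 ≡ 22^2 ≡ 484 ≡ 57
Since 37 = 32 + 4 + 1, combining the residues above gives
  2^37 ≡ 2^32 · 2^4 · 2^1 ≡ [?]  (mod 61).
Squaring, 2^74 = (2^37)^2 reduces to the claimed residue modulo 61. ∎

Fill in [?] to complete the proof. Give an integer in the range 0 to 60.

55

Multiply the listed residues: 57 · 16 · 2 = 912 → 1824.
Reducing modulo 61: 1824 = 29·61 + 55, so 2^37 ≡ 55.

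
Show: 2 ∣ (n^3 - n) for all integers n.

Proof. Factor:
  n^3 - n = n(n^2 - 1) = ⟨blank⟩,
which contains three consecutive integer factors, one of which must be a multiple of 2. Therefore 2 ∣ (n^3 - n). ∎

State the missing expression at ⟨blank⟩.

n(n^2 - 1) = n(n - 1)(n + 1) = (n - 1)n(n + 1).
These three factors are consecutive integers, so their product is divisible by 2.

(n - 1)n(n + 1)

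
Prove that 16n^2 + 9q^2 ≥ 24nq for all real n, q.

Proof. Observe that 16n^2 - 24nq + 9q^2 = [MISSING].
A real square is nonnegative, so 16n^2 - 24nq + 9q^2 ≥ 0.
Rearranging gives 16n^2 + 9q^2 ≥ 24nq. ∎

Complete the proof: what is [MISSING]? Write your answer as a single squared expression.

(4n - 3q)^2

16n^2 - 24nq + 9q^2 is a perfect-square trinomial: the outer terms are (4n)^2 and (3q)^2, and the cross term is -2·4n·3q.
So 16n^2 - 24nq + 9q^2 = (4n - 3q)^2 ≥ 0.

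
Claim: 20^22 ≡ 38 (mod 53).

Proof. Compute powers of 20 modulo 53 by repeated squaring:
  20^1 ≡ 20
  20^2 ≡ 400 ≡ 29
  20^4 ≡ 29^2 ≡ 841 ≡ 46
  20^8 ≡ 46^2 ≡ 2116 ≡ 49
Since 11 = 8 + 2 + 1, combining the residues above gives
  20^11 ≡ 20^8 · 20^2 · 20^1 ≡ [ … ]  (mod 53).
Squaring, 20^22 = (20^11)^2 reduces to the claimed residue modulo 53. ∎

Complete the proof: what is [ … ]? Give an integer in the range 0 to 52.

Multiply the listed residues: 49 · 29 · 20 = 1421 → 28420.
Reducing modulo 53: 28420 = 536·53 + 12, so 20^11 ≡ 12.

12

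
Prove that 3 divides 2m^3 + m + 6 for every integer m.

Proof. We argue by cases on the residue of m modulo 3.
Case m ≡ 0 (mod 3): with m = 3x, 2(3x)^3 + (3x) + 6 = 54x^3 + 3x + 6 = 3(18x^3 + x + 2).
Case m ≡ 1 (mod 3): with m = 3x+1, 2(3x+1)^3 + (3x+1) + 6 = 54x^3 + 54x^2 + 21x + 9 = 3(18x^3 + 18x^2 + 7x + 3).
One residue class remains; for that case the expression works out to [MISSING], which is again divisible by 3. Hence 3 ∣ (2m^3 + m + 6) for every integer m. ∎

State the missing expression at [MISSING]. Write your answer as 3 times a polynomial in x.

The residues treated are {0, 1}, so the missing case is m ≡ 2 (mod 3); write m = 3x+2.
Then 2(3x+2)^3 + (3x+2) + 6 = 54x^3 + 108x^2 + 75x + 24 = 3(18x^3 + 36x^2 + 25x + 8).

3(18x^3 + 36x^2 + 25x + 8)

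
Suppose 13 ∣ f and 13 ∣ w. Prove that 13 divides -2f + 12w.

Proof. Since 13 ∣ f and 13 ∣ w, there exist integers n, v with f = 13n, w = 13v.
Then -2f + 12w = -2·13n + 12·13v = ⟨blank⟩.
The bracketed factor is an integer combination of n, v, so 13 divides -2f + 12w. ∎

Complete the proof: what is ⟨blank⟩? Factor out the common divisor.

Pull the common 13 out of every term: -2·13n + 12·13v = 13(-2n + 12v).
-2n + 12v is an integer, which exhibits the divisibility.

13(-2n + 12v)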